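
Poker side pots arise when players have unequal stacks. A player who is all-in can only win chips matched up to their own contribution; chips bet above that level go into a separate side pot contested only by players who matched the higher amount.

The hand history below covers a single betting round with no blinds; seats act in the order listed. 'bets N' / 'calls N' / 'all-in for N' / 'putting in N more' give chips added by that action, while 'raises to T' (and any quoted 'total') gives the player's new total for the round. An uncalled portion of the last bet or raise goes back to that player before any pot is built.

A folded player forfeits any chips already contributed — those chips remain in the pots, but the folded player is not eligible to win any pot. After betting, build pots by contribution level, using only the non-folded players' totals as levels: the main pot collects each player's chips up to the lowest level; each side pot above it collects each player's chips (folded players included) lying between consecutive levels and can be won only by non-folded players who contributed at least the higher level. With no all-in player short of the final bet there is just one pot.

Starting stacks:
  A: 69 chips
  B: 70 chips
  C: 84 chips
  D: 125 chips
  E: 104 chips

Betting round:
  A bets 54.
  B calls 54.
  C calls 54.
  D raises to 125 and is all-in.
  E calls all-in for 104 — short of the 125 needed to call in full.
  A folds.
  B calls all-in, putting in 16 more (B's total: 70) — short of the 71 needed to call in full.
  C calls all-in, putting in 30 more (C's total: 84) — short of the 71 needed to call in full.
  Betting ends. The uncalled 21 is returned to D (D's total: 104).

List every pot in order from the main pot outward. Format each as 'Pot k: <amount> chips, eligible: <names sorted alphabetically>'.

Pot 1: 334 chips, eligible: B, C, D, E
Pot 2: 42 chips, eligible: C, D, E
Pot 3: 40 chips, eligible: D, E

Derivation:
Contributions (after 21 returned to D): A=54, B=70, C=84, D=104, E=104
Folded: A
Pot levels (distinct totals of non-folded players): 70, 84, 104
Layer 1-70: A 54 + B 70 + C 70 + D 70 + E 70 = 334 chips; eligible B, C, D, E
Layer 71-84: 14 each from C, D, E = 14*3 = 42 chips; eligible C, D, E
Layer 85-104: 20 each from D, E = 20*2 = 40 chips; eligible D, E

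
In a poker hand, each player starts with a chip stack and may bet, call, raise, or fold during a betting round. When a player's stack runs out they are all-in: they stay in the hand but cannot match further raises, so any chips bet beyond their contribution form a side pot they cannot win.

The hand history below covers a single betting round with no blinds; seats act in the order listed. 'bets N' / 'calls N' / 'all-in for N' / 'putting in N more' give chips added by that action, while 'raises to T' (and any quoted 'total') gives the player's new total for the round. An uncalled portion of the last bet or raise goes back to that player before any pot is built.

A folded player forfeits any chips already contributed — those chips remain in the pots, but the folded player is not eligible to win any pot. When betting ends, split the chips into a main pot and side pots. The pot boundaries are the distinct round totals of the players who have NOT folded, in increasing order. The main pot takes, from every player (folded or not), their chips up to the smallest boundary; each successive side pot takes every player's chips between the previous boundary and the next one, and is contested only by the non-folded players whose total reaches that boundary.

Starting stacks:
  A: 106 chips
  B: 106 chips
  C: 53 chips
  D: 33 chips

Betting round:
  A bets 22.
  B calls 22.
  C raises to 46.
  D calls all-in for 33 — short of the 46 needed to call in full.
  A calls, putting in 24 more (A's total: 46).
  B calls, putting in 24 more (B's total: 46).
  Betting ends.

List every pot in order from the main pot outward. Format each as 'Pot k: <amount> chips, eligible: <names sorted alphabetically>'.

Pot 1: 132 chips, eligible: A, B, C, D
Pot 2: 39 chips, eligible: A, B, C

Derivation:
Contributions: A=46, B=46, C=46, D=33
Pot levels (distinct totals of non-folded players): 33, 46
Layer 1-33: 33 each from A, B, C, D = 33*4 = 132 chips; eligible A, B, C, D
Layer 34-46: 13 each from A, B, C = 13*3 = 39 chips; eligible A, B, C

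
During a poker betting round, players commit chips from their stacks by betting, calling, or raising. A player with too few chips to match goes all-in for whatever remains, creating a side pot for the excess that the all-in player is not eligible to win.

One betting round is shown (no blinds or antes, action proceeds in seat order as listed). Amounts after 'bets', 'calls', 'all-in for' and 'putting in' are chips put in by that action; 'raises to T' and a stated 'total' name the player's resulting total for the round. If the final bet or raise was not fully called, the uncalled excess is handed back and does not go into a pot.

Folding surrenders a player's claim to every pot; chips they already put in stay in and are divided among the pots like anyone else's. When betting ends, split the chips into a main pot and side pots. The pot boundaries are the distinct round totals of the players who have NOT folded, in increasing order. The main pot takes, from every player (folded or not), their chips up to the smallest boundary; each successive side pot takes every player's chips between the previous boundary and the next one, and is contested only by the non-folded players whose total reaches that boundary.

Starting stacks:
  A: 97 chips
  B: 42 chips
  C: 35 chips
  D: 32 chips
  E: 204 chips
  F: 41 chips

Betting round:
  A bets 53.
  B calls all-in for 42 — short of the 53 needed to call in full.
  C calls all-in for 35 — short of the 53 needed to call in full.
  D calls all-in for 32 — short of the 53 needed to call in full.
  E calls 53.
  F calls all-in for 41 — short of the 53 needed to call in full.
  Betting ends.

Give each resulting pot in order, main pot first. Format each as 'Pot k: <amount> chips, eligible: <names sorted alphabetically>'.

Pot 1: 192 chips, eligible: A, B, C, D, E, F
Pot 2: 15 chips, eligible: A, B, C, E, F
Pot 3: 24 chips, eligible: A, B, E, F
Pot 4: 3 chips, eligible: A, B, E
Pot 5: 22 chips, eligible: A, E

Derivation:
Contributions: A=53, B=42, C=35, D=32, E=53, F=41
Pot levels (distinct totals of non-folded players): 32, 35, 41, 42, 53
Layer 1-32: 32 each from A, B, C, D, E, F = 32*6 = 192 chips; eligible A, B, C, D, E, F
Layer 33-35: 3 each from A, B, C, E, F = 3*5 = 15 chips; eligible A, B, C, E, F
Layer 36-41: 6 each from A, B, E, F = 6*4 = 24 chips; eligible A, B, E, F
Layer 42-42: 1 each from A, B, E = 1*3 = 3 chips; eligible A, B, E
Layer 43-53: 11 each from A, E = 11*2 = 22 chips; eligible A, E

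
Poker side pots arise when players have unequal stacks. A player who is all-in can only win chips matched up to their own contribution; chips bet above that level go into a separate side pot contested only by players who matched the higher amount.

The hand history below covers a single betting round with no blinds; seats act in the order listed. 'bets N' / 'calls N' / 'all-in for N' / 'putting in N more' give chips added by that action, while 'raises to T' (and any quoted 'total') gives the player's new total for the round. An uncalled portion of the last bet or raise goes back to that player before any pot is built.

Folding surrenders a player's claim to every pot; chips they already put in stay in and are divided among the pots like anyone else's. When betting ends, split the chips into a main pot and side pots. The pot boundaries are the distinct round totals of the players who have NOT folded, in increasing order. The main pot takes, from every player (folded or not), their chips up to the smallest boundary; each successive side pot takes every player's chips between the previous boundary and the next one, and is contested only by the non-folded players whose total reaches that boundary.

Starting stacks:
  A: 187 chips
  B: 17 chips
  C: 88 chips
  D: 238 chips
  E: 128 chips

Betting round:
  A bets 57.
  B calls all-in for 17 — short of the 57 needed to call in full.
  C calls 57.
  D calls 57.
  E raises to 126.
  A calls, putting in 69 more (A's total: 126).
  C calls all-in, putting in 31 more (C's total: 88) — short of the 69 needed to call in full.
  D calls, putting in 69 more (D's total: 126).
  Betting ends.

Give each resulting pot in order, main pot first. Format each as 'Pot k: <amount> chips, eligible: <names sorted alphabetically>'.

Pot 1: 85 chips, eligible: A, B, C, D, E
Pot 2: 284 chips, eligible: A, C, D, E
Pot 3: 114 chips, eligible: A, D, E

Derivation:
Contributions: A=126, B=17, C=88, D=126, E=126
Pot levels (distinct totals of non-folded players): 17, 88, 126
Layer 1-17: 17 each from A, B, C, D, E = 17*5 = 85 chips; eligible A, B, C, D, E
Layer 18-88: 71 each from A, C, D, E = 71*4 = 284 chips; eligible A, C, D, E
Layer 89-126: 38 each from A, D, E = 38*3 = 114 chips; eligible A, D, E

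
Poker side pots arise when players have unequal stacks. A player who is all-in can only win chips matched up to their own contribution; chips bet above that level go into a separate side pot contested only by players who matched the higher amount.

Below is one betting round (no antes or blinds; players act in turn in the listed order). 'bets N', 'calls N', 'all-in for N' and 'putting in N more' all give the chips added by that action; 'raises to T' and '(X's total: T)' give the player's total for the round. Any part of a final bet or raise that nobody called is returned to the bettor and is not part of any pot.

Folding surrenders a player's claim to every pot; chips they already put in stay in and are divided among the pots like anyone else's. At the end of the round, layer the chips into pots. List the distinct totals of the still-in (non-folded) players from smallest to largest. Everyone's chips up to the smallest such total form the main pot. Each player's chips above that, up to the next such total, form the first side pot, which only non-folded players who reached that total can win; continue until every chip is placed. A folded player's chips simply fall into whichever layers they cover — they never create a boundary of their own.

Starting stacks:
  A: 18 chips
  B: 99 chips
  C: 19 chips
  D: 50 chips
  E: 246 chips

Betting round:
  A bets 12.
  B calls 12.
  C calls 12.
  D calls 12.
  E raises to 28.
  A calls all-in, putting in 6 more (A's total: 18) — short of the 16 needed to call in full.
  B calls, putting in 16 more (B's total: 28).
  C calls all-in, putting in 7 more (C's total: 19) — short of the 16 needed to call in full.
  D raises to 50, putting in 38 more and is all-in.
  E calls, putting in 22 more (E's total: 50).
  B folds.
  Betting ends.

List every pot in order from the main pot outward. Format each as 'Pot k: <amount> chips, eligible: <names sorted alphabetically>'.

Pot 1: 90 chips, eligible: A, C, D, E
Pot 2: 4 chips, eligible: C, D, E
Pot 3: 71 chips, eligible: D, E

Derivation:
Contributions: A=18, B=28, C=19, D=50, E=50
Folded: B
Pot levels (distinct totals of non-folded players): 18, 19, 50
Layer 1-18: 18 each from A, B, C, D, E = 18*5 = 90 chips; eligible A, C, D, E
Layer 19-19: 1 each from B, C, D, E = 1*4 = 4 chips; eligible C, D, E
Layer 20-50: B 9 + D 31 + E 31 = 71 chips; eligible D, E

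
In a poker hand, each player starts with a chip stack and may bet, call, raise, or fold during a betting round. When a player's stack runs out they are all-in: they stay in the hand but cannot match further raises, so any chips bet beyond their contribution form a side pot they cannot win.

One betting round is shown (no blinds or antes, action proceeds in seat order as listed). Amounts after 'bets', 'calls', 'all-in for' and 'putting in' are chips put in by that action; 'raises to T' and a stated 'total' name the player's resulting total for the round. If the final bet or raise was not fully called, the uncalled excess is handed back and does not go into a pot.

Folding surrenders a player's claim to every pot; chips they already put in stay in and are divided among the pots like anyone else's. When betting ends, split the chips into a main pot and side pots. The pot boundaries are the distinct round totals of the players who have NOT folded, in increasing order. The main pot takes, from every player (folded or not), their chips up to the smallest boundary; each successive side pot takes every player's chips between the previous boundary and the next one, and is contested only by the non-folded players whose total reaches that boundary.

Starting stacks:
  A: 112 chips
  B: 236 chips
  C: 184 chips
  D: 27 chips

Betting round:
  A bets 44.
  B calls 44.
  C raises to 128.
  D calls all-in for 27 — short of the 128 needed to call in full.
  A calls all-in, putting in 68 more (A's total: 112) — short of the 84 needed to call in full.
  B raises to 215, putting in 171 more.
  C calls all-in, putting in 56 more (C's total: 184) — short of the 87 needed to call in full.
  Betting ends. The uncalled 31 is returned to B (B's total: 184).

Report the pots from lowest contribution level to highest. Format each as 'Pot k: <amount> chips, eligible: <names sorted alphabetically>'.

Pot 1: 108 chips, eligible: A, B, C, D
Pot 2: 255 chips, eligible: A, B, C
Pot 3: 144 chips, eligible: B, C

Derivation:
Contributions (after 31 returned to B): A=112, B=184, C=184, D=27
Pot levels (distinct totals of non-folded players): 27, 112, 184
Layer 1-27: 27 each from A, B, C, D = 27*4 = 108 chips; eligible A, B, C, D
Layer 28-112: 85 each from A, B, C = 85*3 = 255 chips; eligible A, B, C
Layer 113-184: 72 each from B, C = 72*2 = 144 chips; eligible B, C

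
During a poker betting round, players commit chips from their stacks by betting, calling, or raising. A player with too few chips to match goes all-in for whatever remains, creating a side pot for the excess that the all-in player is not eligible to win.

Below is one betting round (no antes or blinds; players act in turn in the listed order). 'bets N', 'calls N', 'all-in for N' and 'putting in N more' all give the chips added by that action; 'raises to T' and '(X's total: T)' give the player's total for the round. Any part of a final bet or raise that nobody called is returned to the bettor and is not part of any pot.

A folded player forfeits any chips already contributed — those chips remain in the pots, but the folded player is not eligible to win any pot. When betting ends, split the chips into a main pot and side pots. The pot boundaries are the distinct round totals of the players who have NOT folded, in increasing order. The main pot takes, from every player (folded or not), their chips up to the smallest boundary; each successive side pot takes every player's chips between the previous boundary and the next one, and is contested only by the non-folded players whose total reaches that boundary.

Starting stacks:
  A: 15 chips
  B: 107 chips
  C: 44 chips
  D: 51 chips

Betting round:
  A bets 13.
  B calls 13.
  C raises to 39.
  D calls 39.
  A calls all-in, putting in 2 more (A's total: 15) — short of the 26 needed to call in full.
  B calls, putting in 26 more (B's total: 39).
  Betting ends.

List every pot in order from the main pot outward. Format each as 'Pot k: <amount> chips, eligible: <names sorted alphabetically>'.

Pot 1: 60 chips, eligible: A, B, C, D
Pot 2: 72 chips, eligible: B, C, D

Derivation:
Contributions: A=15, B=39, C=39, D=39
Pot levels (distinct totals of non-folded players): 15, 39
Layer 1-15: 15 each from A, B, C, D = 15*4 = 60 chips; eligible A, B, C, D
Layer 16-39: 24 each from B, C, D = 24*3 = 72 chips; eligible B, C, D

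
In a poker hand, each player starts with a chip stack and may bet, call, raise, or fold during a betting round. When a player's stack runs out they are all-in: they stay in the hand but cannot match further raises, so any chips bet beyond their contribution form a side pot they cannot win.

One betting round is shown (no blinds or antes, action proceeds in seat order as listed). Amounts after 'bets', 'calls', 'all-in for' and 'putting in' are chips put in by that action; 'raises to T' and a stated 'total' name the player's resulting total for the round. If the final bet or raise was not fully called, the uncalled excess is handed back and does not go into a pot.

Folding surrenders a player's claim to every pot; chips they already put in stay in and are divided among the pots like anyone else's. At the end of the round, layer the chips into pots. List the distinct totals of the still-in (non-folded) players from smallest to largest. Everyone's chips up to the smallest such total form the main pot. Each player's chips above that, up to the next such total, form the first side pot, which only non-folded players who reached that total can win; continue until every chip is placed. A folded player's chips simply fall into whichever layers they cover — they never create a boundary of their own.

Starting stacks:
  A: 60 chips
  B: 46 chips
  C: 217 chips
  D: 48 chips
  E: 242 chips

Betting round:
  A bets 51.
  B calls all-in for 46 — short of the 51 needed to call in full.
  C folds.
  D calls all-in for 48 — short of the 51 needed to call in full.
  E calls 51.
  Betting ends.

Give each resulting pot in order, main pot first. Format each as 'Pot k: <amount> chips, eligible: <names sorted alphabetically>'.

Pot 1: 184 chips, eligible: A, B, D, E
Pot 2: 6 chips, eligible: A, D, E
Pot 3: 6 chips, eligible: A, E

Derivation:
Contributions: A=51, B=46, D=48, E=51
Folded: C
Pot levels (distinct totals of non-folded players): 46, 48, 51
Layer 1-46: 46 each from A, B, D, E = 46*4 = 184 chips; eligible A, B, D, E
Layer 47-48: 2 each from A, D, E = 2*3 = 6 chips; eligible A, D, E
Layer 49-51: 3 each from A, E = 3*2 = 6 chips; eligible A, E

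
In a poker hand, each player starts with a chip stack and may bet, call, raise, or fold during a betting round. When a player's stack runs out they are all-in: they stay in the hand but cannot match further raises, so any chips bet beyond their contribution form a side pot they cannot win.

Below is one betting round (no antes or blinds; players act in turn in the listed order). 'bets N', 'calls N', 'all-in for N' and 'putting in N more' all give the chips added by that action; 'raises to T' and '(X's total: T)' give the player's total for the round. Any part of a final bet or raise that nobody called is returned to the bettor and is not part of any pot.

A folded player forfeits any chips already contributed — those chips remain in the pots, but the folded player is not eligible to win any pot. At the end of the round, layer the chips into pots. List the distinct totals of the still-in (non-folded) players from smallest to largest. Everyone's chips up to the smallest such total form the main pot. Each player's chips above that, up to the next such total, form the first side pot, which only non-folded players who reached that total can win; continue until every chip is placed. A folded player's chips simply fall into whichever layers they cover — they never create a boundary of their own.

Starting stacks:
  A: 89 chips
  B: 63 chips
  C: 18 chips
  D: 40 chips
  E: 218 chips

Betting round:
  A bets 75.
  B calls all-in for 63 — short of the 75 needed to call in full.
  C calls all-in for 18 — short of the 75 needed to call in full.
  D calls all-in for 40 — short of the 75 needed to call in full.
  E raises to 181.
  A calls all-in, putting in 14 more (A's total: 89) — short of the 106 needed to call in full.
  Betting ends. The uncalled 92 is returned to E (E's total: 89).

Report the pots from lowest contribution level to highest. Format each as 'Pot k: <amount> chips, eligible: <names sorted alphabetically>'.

Contributions (after 92 returned to E): A=89, B=63, C=18, D=40, E=89
Pot levels (distinct totals of non-folded players): 18, 40, 63, 89
Layer 1-18: 18 each from A, B, C, D, E = 18*5 = 90 chips; eligible A, B, C, D, E
Layer 19-40: 22 each from A, B, D, E = 22*4 = 88 chips; eligible A, B, D, E
Layer 41-63: 23 each from A, B, E = 23*3 = 69 chips; eligible A, B, E
Layer 64-89: 26 each from A, E = 26*2 = 52 chips; eligible A, E

Pot 1: 90 chips, eligible: A, B, C, D, E
Pot 2: 88 chips, eligible: A, B, D, E
Pot 3: 69 chips, eligible: A, B, E
Pot 4: 52 chips, eligible: A, E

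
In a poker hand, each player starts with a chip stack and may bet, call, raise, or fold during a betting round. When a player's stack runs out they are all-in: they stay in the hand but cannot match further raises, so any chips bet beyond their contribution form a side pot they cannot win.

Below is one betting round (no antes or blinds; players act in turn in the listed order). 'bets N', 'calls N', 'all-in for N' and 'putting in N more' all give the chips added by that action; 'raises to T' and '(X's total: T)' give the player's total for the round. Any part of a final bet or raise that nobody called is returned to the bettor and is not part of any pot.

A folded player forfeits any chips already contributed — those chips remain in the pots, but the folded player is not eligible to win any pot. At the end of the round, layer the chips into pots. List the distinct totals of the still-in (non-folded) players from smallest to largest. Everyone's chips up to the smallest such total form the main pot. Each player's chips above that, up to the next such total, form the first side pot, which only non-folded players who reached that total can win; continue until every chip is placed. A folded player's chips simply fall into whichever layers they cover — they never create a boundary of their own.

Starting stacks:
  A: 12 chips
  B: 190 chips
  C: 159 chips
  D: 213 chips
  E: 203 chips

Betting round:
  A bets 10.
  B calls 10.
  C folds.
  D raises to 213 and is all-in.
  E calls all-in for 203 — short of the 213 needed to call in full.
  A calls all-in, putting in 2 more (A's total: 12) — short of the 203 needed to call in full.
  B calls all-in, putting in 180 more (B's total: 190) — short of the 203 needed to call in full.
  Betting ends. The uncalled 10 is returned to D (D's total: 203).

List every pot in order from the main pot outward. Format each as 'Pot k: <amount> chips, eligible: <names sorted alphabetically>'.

Pot 1: 48 chips, eligible: A, B, D, E
Pot 2: 534 chips, eligible: B, D, E
Pot 3: 26 chips, eligible: D, E

Derivation:
Contributions (after 10 returned to D): A=12, B=190, D=203, E=203
Folded: C
Pot levels (distinct totals of non-folded players): 12, 190, 203
Layer 1-12: 12 each from A, B, D, E = 12*4 = 48 chips; eligible A, B, D, E
Layer 13-190: 178 each from B, D, E = 178*3 = 534 chips; eligible B, D, E
Layer 191-203: 13 each from D, E = 13*2 = 26 chips; eligible D, E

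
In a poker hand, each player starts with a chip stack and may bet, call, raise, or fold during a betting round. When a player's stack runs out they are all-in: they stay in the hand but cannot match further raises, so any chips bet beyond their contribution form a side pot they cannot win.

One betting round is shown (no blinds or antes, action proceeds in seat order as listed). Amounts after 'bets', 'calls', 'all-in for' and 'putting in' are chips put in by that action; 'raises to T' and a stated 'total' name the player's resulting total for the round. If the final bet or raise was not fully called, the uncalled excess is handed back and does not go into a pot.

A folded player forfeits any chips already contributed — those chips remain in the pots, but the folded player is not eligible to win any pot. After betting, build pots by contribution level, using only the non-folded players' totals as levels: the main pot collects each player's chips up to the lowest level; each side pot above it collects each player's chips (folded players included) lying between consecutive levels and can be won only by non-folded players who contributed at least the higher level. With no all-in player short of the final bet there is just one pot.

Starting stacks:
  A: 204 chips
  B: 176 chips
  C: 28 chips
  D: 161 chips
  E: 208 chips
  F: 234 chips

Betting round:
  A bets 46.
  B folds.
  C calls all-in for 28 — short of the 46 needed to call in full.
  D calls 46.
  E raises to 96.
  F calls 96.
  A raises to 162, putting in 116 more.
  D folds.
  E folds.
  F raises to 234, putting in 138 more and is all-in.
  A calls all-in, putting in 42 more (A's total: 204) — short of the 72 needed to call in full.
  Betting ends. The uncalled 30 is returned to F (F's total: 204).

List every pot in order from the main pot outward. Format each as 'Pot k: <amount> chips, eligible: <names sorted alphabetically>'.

Pot 1: 140 chips, eligible: A, C, F
Pot 2: 438 chips, eligible: A, F

Derivation:
Contributions (after 30 returned to F): A=204, C=28, D=46, E=96, F=204
Folded: B, D, E
Pot levels (distinct totals of non-folded players): 28, 204
Layer 1-28: 28 each from A, C, D, E, F = 28*5 = 140 chips; eligible A, C, F
Layer 29-204: A 176 + D 18 + E 68 + F 176 = 438 chips; eligible A, F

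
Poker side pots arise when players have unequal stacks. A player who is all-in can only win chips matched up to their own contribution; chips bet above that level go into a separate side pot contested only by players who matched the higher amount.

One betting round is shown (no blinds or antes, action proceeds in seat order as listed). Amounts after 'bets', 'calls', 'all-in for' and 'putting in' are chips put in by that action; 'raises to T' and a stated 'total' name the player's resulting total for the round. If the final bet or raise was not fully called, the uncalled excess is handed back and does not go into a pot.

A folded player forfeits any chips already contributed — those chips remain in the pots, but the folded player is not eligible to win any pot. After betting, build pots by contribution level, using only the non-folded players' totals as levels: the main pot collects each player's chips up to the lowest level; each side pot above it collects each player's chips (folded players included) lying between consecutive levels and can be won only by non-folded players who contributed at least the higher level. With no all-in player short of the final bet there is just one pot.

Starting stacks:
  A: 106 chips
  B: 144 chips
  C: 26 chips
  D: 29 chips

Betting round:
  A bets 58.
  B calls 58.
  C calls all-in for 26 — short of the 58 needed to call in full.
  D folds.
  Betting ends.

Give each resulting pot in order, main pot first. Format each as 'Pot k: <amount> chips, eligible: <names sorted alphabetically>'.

Contributions: A=58, B=58, C=26
Folded: D
Pot levels (distinct totals of non-folded players): 26, 58
Layer 1-26: 26 each from A, B, C = 26*3 = 78 chips; eligible A, B, C
Layer 27-58: 32 each from A, B = 32*2 = 64 chips; eligible A, B

Pot 1: 78 chips, eligible: A, B, C
Pot 2: 64 chips, eligible: A, B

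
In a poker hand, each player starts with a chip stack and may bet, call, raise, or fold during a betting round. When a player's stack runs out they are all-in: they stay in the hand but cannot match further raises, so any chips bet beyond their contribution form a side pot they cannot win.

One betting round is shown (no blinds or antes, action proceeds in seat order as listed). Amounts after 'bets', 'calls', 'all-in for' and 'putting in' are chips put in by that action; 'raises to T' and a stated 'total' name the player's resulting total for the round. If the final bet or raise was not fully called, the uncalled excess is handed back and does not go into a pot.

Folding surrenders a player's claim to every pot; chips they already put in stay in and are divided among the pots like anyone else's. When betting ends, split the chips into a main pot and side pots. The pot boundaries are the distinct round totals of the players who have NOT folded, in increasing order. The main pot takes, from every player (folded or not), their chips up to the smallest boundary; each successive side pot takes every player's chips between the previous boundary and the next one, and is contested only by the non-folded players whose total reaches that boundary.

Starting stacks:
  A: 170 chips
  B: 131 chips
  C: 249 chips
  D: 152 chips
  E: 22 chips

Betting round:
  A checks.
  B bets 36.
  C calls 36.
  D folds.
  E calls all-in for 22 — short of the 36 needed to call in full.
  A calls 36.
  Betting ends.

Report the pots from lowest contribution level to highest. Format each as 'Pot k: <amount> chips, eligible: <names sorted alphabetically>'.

Pot 1: 88 chips, eligible: A, B, C, E
Pot 2: 42 chips, eligible: A, B, C

Derivation:
Contributions: A=36, B=36, C=36, E=22
Folded: D
Pot levels (distinct totals of non-folded players): 22, 36
Layer 1-22: 22 each from A, B, C, E = 22*4 = 88 chips; eligible A, B, C, E
Layer 23-36: 14 each from A, B, C = 14*3 = 42 chips; eligible A, B, C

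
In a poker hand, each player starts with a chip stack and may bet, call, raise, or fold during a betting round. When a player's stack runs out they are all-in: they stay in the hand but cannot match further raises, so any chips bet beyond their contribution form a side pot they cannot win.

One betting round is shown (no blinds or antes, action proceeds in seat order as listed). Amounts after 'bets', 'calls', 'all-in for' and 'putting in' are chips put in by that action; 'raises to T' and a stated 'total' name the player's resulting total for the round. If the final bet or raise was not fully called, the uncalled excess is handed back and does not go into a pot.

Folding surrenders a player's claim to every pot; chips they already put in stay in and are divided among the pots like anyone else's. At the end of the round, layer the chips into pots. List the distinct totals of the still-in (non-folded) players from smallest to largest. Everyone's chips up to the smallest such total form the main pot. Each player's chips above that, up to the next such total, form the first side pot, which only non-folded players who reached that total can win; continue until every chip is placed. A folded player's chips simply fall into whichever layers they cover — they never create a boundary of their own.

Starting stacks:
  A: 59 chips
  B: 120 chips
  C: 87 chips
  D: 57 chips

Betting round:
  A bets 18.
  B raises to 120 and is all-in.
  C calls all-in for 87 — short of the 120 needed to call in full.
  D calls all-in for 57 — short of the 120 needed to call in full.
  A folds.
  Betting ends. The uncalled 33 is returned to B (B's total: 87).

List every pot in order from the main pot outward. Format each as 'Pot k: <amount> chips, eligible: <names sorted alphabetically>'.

Pot 1: 189 chips, eligible: B, C, D
Pot 2: 60 chips, eligible: B, C

Derivation:
Contributions (after 33 returned to B): A=18, B=87, C=87, D=57
Folded: A
Pot levels (distinct totals of non-folded players): 57, 87
Layer 1-57: A 18 + B 57 + C 57 + D 57 = 189 chips; eligible B, C, D
Layer 58-87: 30 each from B, C = 30*2 = 60 chips; eligible B, C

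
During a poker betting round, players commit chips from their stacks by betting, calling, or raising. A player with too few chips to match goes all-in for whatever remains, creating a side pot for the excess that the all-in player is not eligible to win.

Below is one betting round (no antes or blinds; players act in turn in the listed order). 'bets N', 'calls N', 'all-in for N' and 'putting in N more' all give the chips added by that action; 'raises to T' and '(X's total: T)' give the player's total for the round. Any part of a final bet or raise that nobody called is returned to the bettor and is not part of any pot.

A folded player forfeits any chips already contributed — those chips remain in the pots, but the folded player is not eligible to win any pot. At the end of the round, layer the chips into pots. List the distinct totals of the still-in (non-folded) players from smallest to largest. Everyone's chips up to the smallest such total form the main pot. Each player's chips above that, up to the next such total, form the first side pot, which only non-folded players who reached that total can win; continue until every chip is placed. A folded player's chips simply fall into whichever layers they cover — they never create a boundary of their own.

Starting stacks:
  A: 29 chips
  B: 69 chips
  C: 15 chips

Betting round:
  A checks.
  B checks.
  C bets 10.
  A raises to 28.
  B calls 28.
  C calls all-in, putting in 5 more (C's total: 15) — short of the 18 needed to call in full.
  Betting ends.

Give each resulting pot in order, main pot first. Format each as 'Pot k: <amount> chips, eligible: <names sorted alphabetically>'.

Contributions: A=28, B=28, C=15
Pot levels (distinct totals of non-folded players): 15, 28
Layer 1-15: 15 each from A, B, C = 15*3 = 45 chips; eligible A, B, C
Layer 16-28: 13 each from A, B = 13*2 = 26 chips; eligible A, B

Pot 1: 45 chips, eligible: A, B, C
Pot 2: 26 chips, eligible: A, B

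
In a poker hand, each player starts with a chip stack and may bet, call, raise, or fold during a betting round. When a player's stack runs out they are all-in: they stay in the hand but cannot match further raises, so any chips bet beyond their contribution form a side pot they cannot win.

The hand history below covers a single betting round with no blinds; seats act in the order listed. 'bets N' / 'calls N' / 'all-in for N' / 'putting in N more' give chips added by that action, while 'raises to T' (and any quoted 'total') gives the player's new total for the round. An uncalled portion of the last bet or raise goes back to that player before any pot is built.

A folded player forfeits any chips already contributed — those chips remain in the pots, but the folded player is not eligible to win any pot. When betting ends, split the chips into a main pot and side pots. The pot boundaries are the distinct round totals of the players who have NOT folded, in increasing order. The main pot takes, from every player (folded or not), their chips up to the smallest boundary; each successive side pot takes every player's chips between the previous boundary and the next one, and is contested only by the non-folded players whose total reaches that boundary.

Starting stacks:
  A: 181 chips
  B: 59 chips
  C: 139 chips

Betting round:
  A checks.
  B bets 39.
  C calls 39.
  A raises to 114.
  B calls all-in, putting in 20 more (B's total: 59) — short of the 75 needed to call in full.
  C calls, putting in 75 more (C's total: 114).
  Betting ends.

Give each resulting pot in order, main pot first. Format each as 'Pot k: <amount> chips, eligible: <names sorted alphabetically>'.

Pot 1: 177 chips, eligible: A, B, C
Pot 2: 110 chips, eligible: A, C

Derivation:
Contributions: A=114, B=59, C=114
Pot levels (distinct totals of non-folded players): 59, 114
Layer 1-59: 59 each from A, B, C = 59*3 = 177 chips; eligible A, B, C
Layer 60-114: 55 each from A, C = 55*2 = 110 chips; eligible A, C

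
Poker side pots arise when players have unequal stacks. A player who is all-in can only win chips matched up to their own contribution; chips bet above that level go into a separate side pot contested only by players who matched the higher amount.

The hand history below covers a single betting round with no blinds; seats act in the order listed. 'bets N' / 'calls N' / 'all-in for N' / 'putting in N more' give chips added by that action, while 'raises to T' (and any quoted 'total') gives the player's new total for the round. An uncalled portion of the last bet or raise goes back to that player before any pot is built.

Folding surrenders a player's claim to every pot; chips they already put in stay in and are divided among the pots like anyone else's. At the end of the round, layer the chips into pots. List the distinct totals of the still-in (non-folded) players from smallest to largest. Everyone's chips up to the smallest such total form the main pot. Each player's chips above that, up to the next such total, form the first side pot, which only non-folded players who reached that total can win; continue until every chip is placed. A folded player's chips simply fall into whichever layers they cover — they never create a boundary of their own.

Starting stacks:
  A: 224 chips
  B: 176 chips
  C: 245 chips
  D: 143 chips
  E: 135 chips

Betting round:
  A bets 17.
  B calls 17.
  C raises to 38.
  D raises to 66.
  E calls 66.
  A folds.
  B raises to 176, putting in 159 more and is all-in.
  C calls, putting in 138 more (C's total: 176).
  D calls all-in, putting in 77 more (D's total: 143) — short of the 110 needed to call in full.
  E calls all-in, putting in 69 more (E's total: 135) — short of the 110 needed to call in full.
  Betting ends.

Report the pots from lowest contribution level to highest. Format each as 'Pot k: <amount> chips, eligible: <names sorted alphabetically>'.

Contributions: A=17, B=176, C=176, D=143, E=135
Folded: A
Pot levels (distinct totals of non-folded players): 135, 143, 176
Layer 1-135: A 17 + B 135 + C 135 + D 135 + E 135 = 557 chips; eligible B, C, D, E
Layer 136-143: 8 each from B, C, D = 8*3 = 24 chips; eligible B, C, D
Layer 144-176: 33 each from B, C = 33*2 = 66 chips; eligible B, C

Pot 1: 557 chips, eligible: B, C, D, E
Pot 2: 24 chips, eligible: B, C, D
Pot 3: 66 chips, eligible: B, C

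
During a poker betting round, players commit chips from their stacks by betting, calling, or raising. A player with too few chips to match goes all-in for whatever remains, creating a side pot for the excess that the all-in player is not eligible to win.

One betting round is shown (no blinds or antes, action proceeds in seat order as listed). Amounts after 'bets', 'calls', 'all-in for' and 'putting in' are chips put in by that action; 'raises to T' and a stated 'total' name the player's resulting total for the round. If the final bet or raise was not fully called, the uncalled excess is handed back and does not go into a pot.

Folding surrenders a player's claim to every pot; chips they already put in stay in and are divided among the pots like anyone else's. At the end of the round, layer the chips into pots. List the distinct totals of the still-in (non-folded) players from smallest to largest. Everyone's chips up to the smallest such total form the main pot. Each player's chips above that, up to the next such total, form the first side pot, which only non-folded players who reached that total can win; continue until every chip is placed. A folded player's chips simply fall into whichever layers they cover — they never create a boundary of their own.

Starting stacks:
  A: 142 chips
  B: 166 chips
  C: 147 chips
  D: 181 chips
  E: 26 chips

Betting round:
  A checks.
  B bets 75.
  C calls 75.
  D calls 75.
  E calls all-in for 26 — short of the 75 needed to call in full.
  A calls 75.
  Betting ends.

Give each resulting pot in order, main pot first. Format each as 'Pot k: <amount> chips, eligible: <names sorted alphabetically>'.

Pot 1: 130 chips, eligible: A, B, C, D, E
Pot 2: 196 chips, eligible: A, B, C, D

Derivation:
Contributions: A=75, B=75, C=75, D=75, E=26
Pot levels (distinct totals of non-folded players): 26, 75
Layer 1-26: 26 each from A, B, C, D, E = 26*5 = 130 chips; eligible A, B, C, D, E
Layer 27-75: 49 each from A, B, C, D = 49*4 = 196 chips; eligible A, B, C, D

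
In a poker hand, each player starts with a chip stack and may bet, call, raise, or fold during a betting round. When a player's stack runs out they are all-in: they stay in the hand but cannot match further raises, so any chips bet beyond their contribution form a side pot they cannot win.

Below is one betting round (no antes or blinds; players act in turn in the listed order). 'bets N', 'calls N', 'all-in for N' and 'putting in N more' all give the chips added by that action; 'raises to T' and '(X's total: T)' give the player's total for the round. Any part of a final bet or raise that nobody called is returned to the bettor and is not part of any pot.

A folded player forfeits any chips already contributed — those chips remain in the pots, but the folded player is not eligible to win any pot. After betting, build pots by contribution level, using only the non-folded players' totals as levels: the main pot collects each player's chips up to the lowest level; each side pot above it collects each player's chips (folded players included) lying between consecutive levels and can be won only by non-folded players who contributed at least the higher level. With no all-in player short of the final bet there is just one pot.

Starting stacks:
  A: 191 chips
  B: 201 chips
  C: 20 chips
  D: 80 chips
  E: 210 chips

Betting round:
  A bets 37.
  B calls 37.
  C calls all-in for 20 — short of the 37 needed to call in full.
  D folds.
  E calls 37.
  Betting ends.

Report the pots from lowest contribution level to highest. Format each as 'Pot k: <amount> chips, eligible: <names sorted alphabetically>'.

Contributions: A=37, B=37, C=20, E=37
Folded: D
Pot levels (distinct totals of non-folded players): 20, 37
Layer 1-20: 20 each from A, B, C, E = 20*4 = 80 chips; eligible A, B, C, E
Layer 21-37: 17 each from A, B, E = 17*3 = 51 chips; eligible A, B, E

Pot 1: 80 chips, eligible: A, B, C, E
Pot 2: 51 chips, eligible: A, B, E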